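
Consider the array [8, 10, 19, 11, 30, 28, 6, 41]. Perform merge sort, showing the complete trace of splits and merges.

Merge sort trace:

Split: [8, 10, 19, 11, 30, 28, 6, 41] -> [8, 10, 19, 11] and [30, 28, 6, 41]
  Split: [8, 10, 19, 11] -> [8, 10] and [19, 11]
    Split: [8, 10] -> [8] and [10]
    Merge: [8] + [10] -> [8, 10]
    Split: [19, 11] -> [19] and [11]
    Merge: [19] + [11] -> [11, 19]
  Merge: [8, 10] + [11, 19] -> [8, 10, 11, 19]
  Split: [30, 28, 6, 41] -> [30, 28] and [6, 41]
    Split: [30, 28] -> [30] and [28]
    Merge: [30] + [28] -> [28, 30]
    Split: [6, 41] -> [6] and [41]
    Merge: [6] + [41] -> [6, 41]
  Merge: [28, 30] + [6, 41] -> [6, 28, 30, 41]
Merge: [8, 10, 11, 19] + [6, 28, 30, 41] -> [6, 8, 10, 11, 19, 28, 30, 41]

Final sorted array: [6, 8, 10, 11, 19, 28, 30, 41]

The merge sort proceeds by recursively splitting the array and merging sorted halves.
After all merges, the sorted array is [6, 8, 10, 11, 19, 28, 30, 41].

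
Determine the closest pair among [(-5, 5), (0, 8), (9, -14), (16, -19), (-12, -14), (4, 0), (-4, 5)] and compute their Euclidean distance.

Computing all pairwise distances among 7 points:

d((-5, 5), (0, 8)) = 5.831
d((-5, 5), (9, -14)) = 23.6008
d((-5, 5), (16, -19)) = 31.8904
d((-5, 5), (-12, -14)) = 20.2485
d((-5, 5), (4, 0)) = 10.2956
d((-5, 5), (-4, 5)) = 1.0 <-- minimum
d((0, 8), (9, -14)) = 23.7697
d((0, 8), (16, -19)) = 31.3847
d((0, 8), (-12, -14)) = 25.0599
d((0, 8), (4, 0)) = 8.9443
d((0, 8), (-4, 5)) = 5.0
d((9, -14), (16, -19)) = 8.6023
d((9, -14), (-12, -14)) = 21.0
d((9, -14), (4, 0)) = 14.8661
d((9, -14), (-4, 5)) = 23.0217
d((16, -19), (-12, -14)) = 28.4429
d((16, -19), (4, 0)) = 22.4722
d((16, -19), (-4, 5)) = 31.241
d((-12, -14), (4, 0)) = 21.2603
d((-12, -14), (-4, 5)) = 20.6155
d((4, 0), (-4, 5)) = 9.434

Closest pair: (-5, 5) and (-4, 5) with distance 1.0

The closest pair is (-5, 5) and (-4, 5) with Euclidean distance 1.0. For 7 points, brute-force pairwise comparison is shown above. For large n, the divide-and-conquer algorithm (sort by x, recurse on halves, check the dividing strip) achieves O(n log n).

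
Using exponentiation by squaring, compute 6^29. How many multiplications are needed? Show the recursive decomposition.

Computing 6^29 by squaring (build up from 6^1; each line after the first costs one multiplication):

6^1 = 6
6^2 = (6^1)^2 = 6^2 = 36
6^3 = 6 * 6^2 = 6 * 36 = 216
6^6 = (6^3)^2 = 216^2 = 46656
6^7 = 6 * 6^6 = 6 * 46656 = 279936
6^14 = (6^7)^2 = 279936^2 = 78364164096
6^28 = (6^14)^2 = 78364164096^2 = 6140942214464815497216
6^29 = 6 * 6^28 = 6 * 6140942214464815497216 = 36845653286788892983296

Result: 36845653286788892983296
Multiplications needed: 7 (7 lines after 6^1)

6^29 = 36845653286788892983296. Using exponentiation by squaring, this requires 7 multiplications. The key idea: if the exponent is even, square the half-power; if odd, multiply by the base once.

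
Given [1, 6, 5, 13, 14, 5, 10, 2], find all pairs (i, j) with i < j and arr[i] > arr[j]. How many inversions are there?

Finding inversions in [1, 6, 5, 13, 14, 5, 10, 2]:

(1, 2): arr[1]=6 > arr[2]=5
(1, 5): arr[1]=6 > arr[5]=5
(1, 7): arr[1]=6 > arr[7]=2
(2, 7): arr[2]=5 > arr[7]=2
(3, 5): arr[3]=13 > arr[5]=5
(3, 6): arr[3]=13 > arr[6]=10
(3, 7): arr[3]=13 > arr[7]=2
(4, 5): arr[4]=14 > arr[5]=5
(4, 6): arr[4]=14 > arr[6]=10
(4, 7): arr[4]=14 > arr[7]=2
(5, 7): arr[5]=5 > arr[7]=2
(6, 7): arr[6]=10 > arr[7]=2

Total inversions: 12

The array has 12 inversion(s): (1,2), (1,5), (1,7), (2,7), (3,5), (3,6), (3,7), (4,5), (4,6), (4,7), (5,7), (6,7). Each pair (i,j) satisfies i < j and arr[i] > arr[j].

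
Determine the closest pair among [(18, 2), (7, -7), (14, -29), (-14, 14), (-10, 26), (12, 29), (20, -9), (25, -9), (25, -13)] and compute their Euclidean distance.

Computing all pairwise distances among 9 points:

d((18, 2), (7, -7)) = 14.2127
d((18, 2), (14, -29)) = 31.257
d((18, 2), (-14, 14)) = 34.176
d((18, 2), (-10, 26)) = 36.8782
d((18, 2), (12, 29)) = 27.6586
d((18, 2), (20, -9)) = 11.1803
d((18, 2), (25, -9)) = 13.0384
d((18, 2), (25, -13)) = 16.5529
d((7, -7), (14, -29)) = 23.0868
d((7, -7), (-14, 14)) = 29.6985
d((7, -7), (-10, 26)) = 37.1214
d((7, -7), (12, 29)) = 36.3456
d((7, -7), (20, -9)) = 13.1529
d((7, -7), (25, -9)) = 18.1108
d((7, -7), (25, -13)) = 18.9737
d((14, -29), (-14, 14)) = 51.3128
d((14, -29), (-10, 26)) = 60.0083
d((14, -29), (12, 29)) = 58.0345
d((14, -29), (20, -9)) = 20.8806
d((14, -29), (25, -9)) = 22.8254
d((14, -29), (25, -13)) = 19.4165
d((-14, 14), (-10, 26)) = 12.6491
d((-14, 14), (12, 29)) = 30.0167
d((-14, 14), (20, -9)) = 41.0488
d((-14, 14), (25, -9)) = 45.2769
d((-14, 14), (25, -13)) = 47.4342
d((-10, 26), (12, 29)) = 22.2036
d((-10, 26), (20, -9)) = 46.0977
d((-10, 26), (25, -9)) = 49.4975
d((-10, 26), (25, -13)) = 52.4023
d((12, 29), (20, -9)) = 38.833
d((12, 29), (25, -9)) = 40.1622
d((12, 29), (25, -13)) = 43.9659
d((20, -9), (25, -9)) = 5.0
d((20, -9), (25, -13)) = 6.4031
d((25, -9), (25, -13)) = 4.0 <-- minimum

Closest pair: (25, -9) and (25, -13) with distance 4.0

The closest pair is (25, -9) and (25, -13) with Euclidean distance 4.0. For 9 points, brute-force pairwise comparison is shown above. For large n, the divide-and-conquer algorithm (sort by x, recurse on halves, check the dividing strip) achieves O(n log n).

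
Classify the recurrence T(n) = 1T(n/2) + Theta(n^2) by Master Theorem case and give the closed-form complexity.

Master Theorem for T(n) = 1T(n/2) + O(n^2):

a = 1, b = 2, c = 2
log_b(a) = log_2(1) = 0.0000

Case 3: c = 2 > log_2(1) = 0.0000
T(n) = O(n^2) = O(n^2)

For T(n) = 1T(n/2) + O(n^2): log_2(1) = 0.0000. This is Case 3 of the Master Theorem (c > log_b(a), work dominated by root), giving O(n^2).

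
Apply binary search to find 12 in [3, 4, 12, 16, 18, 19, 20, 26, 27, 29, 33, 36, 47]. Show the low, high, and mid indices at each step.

Binary search for 12 in [3, 4, 12, 16, 18, 19, 20, 26, 27, 29, 33, 36, 47]:

lo=0, hi=12, mid=6, arr[mid]=20 -> 20 > 12, search left half
lo=0, hi=5, mid=2, arr[mid]=12 -> Found target at index 2!

Binary search finds 12 at index 2 after 2 comparisons. The search repeatedly halves the search space by comparing with the middle element.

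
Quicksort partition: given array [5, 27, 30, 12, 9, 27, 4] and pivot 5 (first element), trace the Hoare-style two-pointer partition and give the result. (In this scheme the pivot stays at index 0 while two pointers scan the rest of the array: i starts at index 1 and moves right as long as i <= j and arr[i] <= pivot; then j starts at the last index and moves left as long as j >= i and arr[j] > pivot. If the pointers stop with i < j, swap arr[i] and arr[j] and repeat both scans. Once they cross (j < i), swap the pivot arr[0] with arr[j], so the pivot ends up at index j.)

Hoare-style two-pointer partition with pivot = 5:

Initial array: [5, 27, 30, 12, 9, 27, 4]

Pointers start at i = 1, j = 6.
i stops at index 1 (arr[1]=27 > 5), j stops at index 6 (arr[6]=4 <= 5): swap arr[1] and arr[6], array becomes [5, 4, 30, 12, 9, 27, 27]
i ends at 2, j ends at 1: the pointers have crossed (j < i), so scanning stops.

Swap pivot arr[0] with arr[1] to place pivot at position 1: [4, 5, 30, 12, 9, 27, 27]
Pivot position: 1

After partitioning with pivot 5, the array becomes [4, 5, 30, 12, 9, 27, 27]. The pivot is placed at index 1. All elements to the left of the pivot are <= 5, and all elements to the right are > 5.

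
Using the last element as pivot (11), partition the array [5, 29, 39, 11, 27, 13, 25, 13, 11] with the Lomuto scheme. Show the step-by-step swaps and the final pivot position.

Lomuto partition with pivot = 11:

Initial array: [5, 29, 39, 11, 27, 13, 25, 13, 11]

arr[0]=5 <= 11: swap with position 0, array becomes [5, 29, 39, 11, 27, 13, 25, 13, 11]
arr[1]=29 > 11: no swap
arr[2]=39 > 11: no swap
arr[3]=11 <= 11: swap with position 1, array becomes [5, 11, 39, 29, 27, 13, 25, 13, 11]
arr[4]=27 > 11: no swap
arr[5]=13 > 11: no swap
arr[6]=25 > 11: no swap
arr[7]=13 > 11: no swap

Place pivot at position 2: [5, 11, 11, 29, 27, 13, 25, 13, 39]
Pivot position: 2

After partitioning with pivot 11, the array becomes [5, 11, 11, 29, 27, 13, 25, 13, 39]. The pivot is placed at index 2. All elements to the left of the pivot are <= 11, and all elements to the right are > 11.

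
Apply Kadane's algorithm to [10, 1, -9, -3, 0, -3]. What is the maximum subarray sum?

Using Kadane's algorithm on [10, 1, -9, -3, 0, -3]:

Scanning through the array:
Position 1 (value 1): max_ending_here = 11, max_so_far = 11
Position 2 (value -9): max_ending_here = 2, max_so_far = 11
Position 3 (value -3): max_ending_here = -1, max_so_far = 11
Position 4 (value 0): max_ending_here = 0, max_so_far = 11
Position 5 (value -3): max_ending_here = -3, max_so_far = 11

Maximum subarray: [10, 1]
Maximum sum: 11

The maximum subarray is [10, 1] with sum 11. This subarray runs from index 0 to index 1.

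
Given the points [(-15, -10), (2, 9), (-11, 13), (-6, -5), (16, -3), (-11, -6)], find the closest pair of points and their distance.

Computing all pairwise distances among 6 points:

d((-15, -10), (2, 9)) = 25.4951
d((-15, -10), (-11, 13)) = 23.3452
d((-15, -10), (-6, -5)) = 10.2956
d((-15, -10), (16, -3)) = 31.7805
d((-15, -10), (-11, -6)) = 5.6569
d((2, 9), (-11, 13)) = 13.6015
d((2, 9), (-6, -5)) = 16.1245
d((2, 9), (16, -3)) = 18.4391
d((2, 9), (-11, -6)) = 19.8494
d((-11, 13), (-6, -5)) = 18.6815
d((-11, 13), (16, -3)) = 31.3847
d((-11, 13), (-11, -6)) = 19.0
d((-6, -5), (16, -3)) = 22.0907
d((-6, -5), (-11, -6)) = 5.099 <-- minimum
d((16, -3), (-11, -6)) = 27.1662

Closest pair: (-6, -5) and (-11, -6) with distance 5.099

The closest pair is (-6, -5) and (-11, -6) with Euclidean distance 5.099. For 6 points, brute-force pairwise comparison is shown above. For large n, the divide-and-conquer algorithm (sort by x, recurse on halves, check the dividing strip) achieves O(n log n).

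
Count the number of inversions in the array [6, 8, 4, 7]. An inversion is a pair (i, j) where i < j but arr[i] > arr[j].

Finding inversions in [6, 8, 4, 7]:

(0, 2): arr[0]=6 > arr[2]=4
(1, 2): arr[1]=8 > arr[2]=4
(1, 3): arr[1]=8 > arr[3]=7

Total inversions: 3

The array has 3 inversion(s): (0,2), (1,2), (1,3). Each pair (i,j) satisfies i < j and arr[i] > arr[j].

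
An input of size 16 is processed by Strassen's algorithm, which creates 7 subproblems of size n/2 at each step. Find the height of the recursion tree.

For divide and conquer with division factor 2:

Problem sizes at each level:
Level 0: 16
Level 1: 8
Level 2: 4
Level 3: 2
Level 4: 1

The root is level 0 and the size-1 base case is level 4 (the tree spans levels 0 through 4, i.e. 5 levels counting the root), so the depth is the number of divisions: log_2(16) = 4

The recursion tree depth is log_2(16) = 4. At each level, the problem size is divided by 2, so it takes 4 divisions to reduce to a base case of size 1. The algorithm makes 7 recursive calls at each level.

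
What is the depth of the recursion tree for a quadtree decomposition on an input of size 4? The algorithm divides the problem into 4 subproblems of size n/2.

For divide and conquer with division factor 2:

Problem sizes at each level:
Level 0: 4
Level 1: 2
Level 2: 1

The root is level 0 and the size-1 base case is level 2 (the tree spans levels 0 through 2, i.e. 3 levels counting the root), so the depth is the number of divisions: log_2(4) = 2

The recursion tree depth is log_2(4) = 2. At each level, the problem size is divided by 2, so it takes 2 divisions to reduce to a base case of size 1. The algorithm makes 4 recursive calls at each level.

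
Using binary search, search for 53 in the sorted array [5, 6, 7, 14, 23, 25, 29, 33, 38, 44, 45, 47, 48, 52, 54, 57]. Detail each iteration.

Binary search for 53 in [5, 6, 7, 14, 23, 25, 29, 33, 38, 44, 45, 47, 48, 52, 54, 57]:

lo=0, hi=15, mid=7, arr[mid]=33 -> 33 < 53, search right half
lo=8, hi=15, mid=11, arr[mid]=47 -> 47 < 53, search right half
lo=12, hi=15, mid=13, arr[mid]=52 -> 52 < 53, search right half
lo=14, hi=15, mid=14, arr[mid]=54 -> 54 > 53, search left half
lo=14 > hi=13, target 53 not found

Binary search determines that 53 is not in the array after 4 comparisons. The search space was exhausted without finding the target.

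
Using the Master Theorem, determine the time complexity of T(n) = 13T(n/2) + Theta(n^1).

Master Theorem for T(n) = 13T(n/2) + O(n^1):

a = 13, b = 2, c = 1
log_b(a) = log_2(13) = 3.7004

Case 1: c = 1 < log_2(13) = 3.7004
T(n) = O(n^(log_2 13))

For T(n) = 13T(n/2) + O(n^1): log_2(13) = 3.7004. This is Case 1 of the Master Theorem (c < log_b(a), work dominated by leaves), giving O(n^(log_2 13)).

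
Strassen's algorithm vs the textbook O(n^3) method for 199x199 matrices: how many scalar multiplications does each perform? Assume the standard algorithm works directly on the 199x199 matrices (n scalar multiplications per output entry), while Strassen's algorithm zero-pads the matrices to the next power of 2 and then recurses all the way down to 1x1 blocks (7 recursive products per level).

Matrix multiplication for 199x199 matrices:

Strassen's algorithm requires power-of-2 dimensions. Pad 199x199 to 256x256 (next power of 2).

Standard algorithm: 199^3 = 7880599 multiplications
Strassen's algorithm: 7^(log2(256)) = 7^8 = 5764801 multiplications
Savings: 7880599 - 5764801 = 2115798 multiplications

Standard: 7880599 multiplications (199^3). Strassen: 5764801 multiplications (7^8, after padding to 256x256). Strassen reduces 8 recursive multiplications to 7 at each level.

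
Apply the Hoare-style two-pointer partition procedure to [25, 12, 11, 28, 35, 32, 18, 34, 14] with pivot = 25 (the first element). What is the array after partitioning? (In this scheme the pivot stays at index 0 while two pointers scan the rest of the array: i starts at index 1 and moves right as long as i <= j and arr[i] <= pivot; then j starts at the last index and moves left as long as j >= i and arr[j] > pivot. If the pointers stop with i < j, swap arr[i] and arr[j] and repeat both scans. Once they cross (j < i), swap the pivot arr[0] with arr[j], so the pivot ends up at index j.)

Hoare-style two-pointer partition with pivot = 25:

Initial array: [25, 12, 11, 28, 35, 32, 18, 34, 14]

Pointers start at i = 1, j = 8.
i stops at index 3 (arr[3]=28 > 25), j stops at index 8 (arr[8]=14 <= 25): swap arr[3] and arr[8], array becomes [25, 12, 11, 14, 35, 32, 18, 34, 28]
i stops at index 4 (arr[4]=35 > 25), j stops at index 6 (arr[6]=18 <= 25): swap arr[4] and arr[6], array becomes [25, 12, 11, 14, 18, 32, 35, 34, 28]
i ends at 5, j ends at 4: the pointers have crossed (j < i), so scanning stops.

Swap pivot arr[0] with arr[4] to place pivot at position 4: [18, 12, 11, 14, 25, 32, 35, 34, 28]
Pivot position: 4

After partitioning with pivot 25, the array becomes [18, 12, 11, 14, 25, 32, 35, 34, 28]. The pivot is placed at index 4. All elements to the left of the pivot are <= 25, and all elements to the right are > 25.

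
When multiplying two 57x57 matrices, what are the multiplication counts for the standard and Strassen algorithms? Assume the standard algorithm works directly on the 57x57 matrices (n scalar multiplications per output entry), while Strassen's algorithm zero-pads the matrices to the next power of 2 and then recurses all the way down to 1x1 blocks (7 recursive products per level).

Matrix multiplication for 57x57 matrices:

Strassen's algorithm requires power-of-2 dimensions. Pad 57x57 to 64x64 (next power of 2).

Standard algorithm: 57^3 = 185193 multiplications
Strassen's algorithm: 7^(log2(64)) = 7^6 = 117649 multiplications
Savings: 185193 - 117649 = 67544 multiplications

Standard: 185193 multiplications (57^3). Strassen: 117649 multiplications (7^6, after padding to 64x64). Strassen reduces 8 recursive multiplications to 7 at each level.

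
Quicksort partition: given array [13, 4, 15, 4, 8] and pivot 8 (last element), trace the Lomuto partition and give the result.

Lomuto partition with pivot = 8:

Initial array: [13, 4, 15, 4, 8]

arr[0]=13 > 8: no swap
arr[1]=4 <= 8: swap with position 0, array becomes [4, 13, 15, 4, 8]
arr[2]=15 > 8: no swap
arr[3]=4 <= 8: swap with position 1, array becomes [4, 4, 15, 13, 8]

Place pivot at position 2: [4, 4, 8, 13, 15]
Pivot position: 2

After partitioning with pivot 8, the array becomes [4, 4, 8, 13, 15]. The pivot is placed at index 2. All elements to the left of the pivot are <= 8, and all elements to the right are > 8.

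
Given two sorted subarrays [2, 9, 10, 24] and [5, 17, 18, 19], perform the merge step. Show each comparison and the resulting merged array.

Merging process:

Compare 2 vs 5: take 2 from left. Merged: [2]
Compare 9 vs 5: take 5 from right. Merged: [2, 5]
Compare 9 vs 17: take 9 from left. Merged: [2, 5, 9]
Compare 10 vs 17: take 10 from left. Merged: [2, 5, 9, 10]
Compare 24 vs 17: take 17 from right. Merged: [2, 5, 9, 10, 17]
Compare 24 vs 18: take 18 from right. Merged: [2, 5, 9, 10, 17, 18]
Compare 24 vs 19: take 19 from right. Merged: [2, 5, 9, 10, 17, 18, 19]
Append remaining from left: [24]. Merged: [2, 5, 9, 10, 17, 18, 19, 24]

Final merged array: [2, 5, 9, 10, 17, 18, 19, 24]
Total comparisons: 7

The merged array is [2, 5, 9, 10, 17, 18, 19, 24], requiring 7 comparisons. The merge step runs in O(n) time where n is the total number of elements.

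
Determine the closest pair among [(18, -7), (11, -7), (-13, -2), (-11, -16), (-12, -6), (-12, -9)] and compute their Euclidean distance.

Computing all pairwise distances among 6 points:

d((18, -7), (11, -7)) = 7.0
d((18, -7), (-13, -2)) = 31.4006
d((18, -7), (-11, -16)) = 30.3645
d((18, -7), (-12, -6)) = 30.0167
d((18, -7), (-12, -9)) = 30.0666
d((11, -7), (-13, -2)) = 24.5153
d((11, -7), (-11, -16)) = 23.7697
d((11, -7), (-12, -6)) = 23.0217
d((11, -7), (-12, -9)) = 23.0868
d((-13, -2), (-11, -16)) = 14.1421
d((-13, -2), (-12, -6)) = 4.1231
d((-13, -2), (-12, -9)) = 7.0711
d((-11, -16), (-12, -6)) = 10.0499
d((-11, -16), (-12, -9)) = 7.0711
d((-12, -6), (-12, -9)) = 3.0 <-- minimum

Closest pair: (-12, -6) and (-12, -9) with distance 3.0

The closest pair is (-12, -6) and (-12, -9) with Euclidean distance 3.0. For 6 points, brute-force pairwise comparison is shown above. For large n, the divide-and-conquer algorithm (sort by x, recurse on halves, check the dividing strip) achieves O(n log n).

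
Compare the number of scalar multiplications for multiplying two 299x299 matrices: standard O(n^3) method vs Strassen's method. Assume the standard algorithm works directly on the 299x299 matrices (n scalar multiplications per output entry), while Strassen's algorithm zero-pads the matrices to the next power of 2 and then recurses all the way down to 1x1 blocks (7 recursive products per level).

Matrix multiplication for 299x299 matrices:

Strassen's algorithm requires power-of-2 dimensions. Pad 299x299 to 512x512 (next power of 2).

Standard algorithm: 299^3 = 26730899 multiplications
Strassen's algorithm: 7^(log2(512)) = 7^9 = 40353607 multiplications
Difference: 26730899 - 40353607 = -13622708 (Strassen uses MORE here due to padding overhead — for small or just-over-power-of-2 n, padding can outweigh the per-level savings)

Standard: 26730899 multiplications (299^3). Strassen: 40353607 multiplications (7^9, after padding to 512x512). Strassen reduces 8 recursive multiplications to 7 at each level.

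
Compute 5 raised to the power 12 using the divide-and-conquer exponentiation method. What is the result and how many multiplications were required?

Computing 5^12 by squaring (build up from 5^1; each line after the first costs one multiplication):

5^1 = 5
5^2 = (5^1)^2 = 5^2 = 25
5^3 = 5 * 5^2 = 5 * 25 = 125
5^6 = (5^3)^2 = 125^2 = 15625
5^12 = (5^6)^2 = 15625^2 = 244140625

Result: 244140625
Multiplications needed: 4 (4 lines after 5^1)

5^12 = 244140625. Using exponentiation by squaring, this requires 4 multiplications. The key idea: if the exponent is even, square the half-power; if odd, multiply by the base once.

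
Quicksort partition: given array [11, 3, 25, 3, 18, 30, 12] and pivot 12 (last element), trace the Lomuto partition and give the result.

Lomuto partition with pivot = 12:

Initial array: [11, 3, 25, 3, 18, 30, 12]

arr[0]=11 <= 12: swap with position 0, array becomes [11, 3, 25, 3, 18, 30, 12]
arr[1]=3 <= 12: swap with position 1, array becomes [11, 3, 25, 3, 18, 30, 12]
arr[2]=25 > 12: no swap
arr[3]=3 <= 12: swap with position 2, array becomes [11, 3, 3, 25, 18, 30, 12]
arr[4]=18 > 12: no swap
arr[5]=30 > 12: no swap

Place pivot at position 3: [11, 3, 3, 12, 18, 30, 25]
Pivot position: 3

After partitioning with pivot 12, the array becomes [11, 3, 3, 12, 18, 30, 25]. The pivot is placed at index 3. All elements to the left of the pivot are <= 12, and all elements to the right are > 12.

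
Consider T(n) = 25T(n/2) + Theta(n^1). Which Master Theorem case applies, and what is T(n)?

Master Theorem for T(n) = 25T(n/2) + O(n^1):

a = 25, b = 2, c = 1
log_b(a) = log_2(25) = 4.6439

Case 1: c = 1 < log_2(25) = 4.6439
T(n) = O(n^(log_2 25))

For T(n) = 25T(n/2) + O(n^1): log_2(25) = 4.6439. This is Case 1 of the Master Theorem (c < log_b(a), work dominated by leaves), giving O(n^(log_2 25)).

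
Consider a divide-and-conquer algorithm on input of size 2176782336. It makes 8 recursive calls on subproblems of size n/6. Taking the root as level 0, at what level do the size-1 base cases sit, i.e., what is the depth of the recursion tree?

For divide and conquer with division factor 6:

Problem sizes at each level:
Level 0: 2176782336
Level 1: 362797056
Level 2: 60466176
Level 3: 10077696
Level 4: 1679616
Level 5: 279936
Level 6: 46656
Level 7: 7776
Level 8: 1296
Level 9: 216
Level 10: 36
Level 11: 6
Level 12: 1

The root is level 0 and the size-1 base case is level 12 (the tree spans levels 0 through 12, i.e. 13 levels counting the root), so the depth is the number of divisions: log_6(2176782336) = 12

The recursion tree depth is log_6(2176782336) = 12. At each level, the problem size is divided by 6, so it takes 12 divisions to reduce to a base case of size 1. The algorithm makes 8 recursive calls at each level.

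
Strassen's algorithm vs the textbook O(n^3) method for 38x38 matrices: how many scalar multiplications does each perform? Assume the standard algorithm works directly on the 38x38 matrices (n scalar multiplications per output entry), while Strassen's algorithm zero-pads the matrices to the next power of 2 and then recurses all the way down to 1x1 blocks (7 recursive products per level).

Matrix multiplication for 38x38 matrices:

Strassen's algorithm requires power-of-2 dimensions. Pad 38x38 to 64x64 (next power of 2).

Standard algorithm: 38^3 = 54872 multiplications
Strassen's algorithm: 7^(log2(64)) = 7^6 = 117649 multiplications
Difference: 54872 - 117649 = -62777 (Strassen uses MORE here due to padding overhead — for small or just-over-power-of-2 n, padding can outweigh the per-level savings)

Standard: 54872 multiplications (38^3). Strassen: 117649 multiplications (7^6, after padding to 64x64). Strassen reduces 8 recursive multiplications to 7 at each level.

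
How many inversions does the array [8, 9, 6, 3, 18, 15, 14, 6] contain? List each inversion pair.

Finding inversions in [8, 9, 6, 3, 18, 15, 14, 6]:

(0, 2): arr[0]=8 > arr[2]=6
(0, 3): arr[0]=8 > arr[3]=3
(0, 7): arr[0]=8 > arr[7]=6
(1, 2): arr[1]=9 > arr[2]=6
(1, 3): arr[1]=9 > arr[3]=3
(1, 7): arr[1]=9 > arr[7]=6
(2, 3): arr[2]=6 > arr[3]=3
(4, 5): arr[4]=18 > arr[5]=15
(4, 6): arr[4]=18 > arr[6]=14
(4, 7): arr[4]=18 > arr[7]=6
(5, 6): arr[5]=15 > arr[6]=14
(5, 7): arr[5]=15 > arr[7]=6
(6, 7): arr[6]=14 > arr[7]=6

Total inversions: 13

The array has 13 inversion(s): (0,2), (0,3), (0,7), (1,2), (1,3), (1,7), (2,3), (4,5), (4,6), (4,7), (5,6), (5,7), (6,7). Each pair (i,j) satisfies i < j and arr[i] > arr[j].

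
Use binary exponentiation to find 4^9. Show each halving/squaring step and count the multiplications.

Computing 4^9 by squaring (build up from 4^1; each line after the first costs one multiplication):

4^1 = 4
4^2 = (4^1)^2 = 4^2 = 16
4^4 = (4^2)^2 = 16^2 = 256
4^8 = (4^4)^2 = 256^2 = 65536
4^9 = 4 * 4^8 = 4 * 65536 = 262144

Result: 262144
Multiplications needed: 4 (4 lines after 4^1)

4^9 = 262144. Using exponentiation by squaring, this requires 4 multiplications. The key idea: if the exponent is even, square the half-power; if odd, multiply by the base once.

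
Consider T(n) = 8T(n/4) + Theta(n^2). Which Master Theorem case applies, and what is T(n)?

Master Theorem for T(n) = 8T(n/4) + O(n^2):

a = 8, b = 4, c = 2
log_b(a) = log_4(8) = 1.5000

Case 3: c = 2 > log_4(8) = 1.5000
T(n) = O(n^2) = O(n^2)

For T(n) = 8T(n/4) + O(n^2): log_4(8) = 1.5000. This is Case 3 of the Master Theorem (c > log_b(a), work dominated by root), giving O(n^2).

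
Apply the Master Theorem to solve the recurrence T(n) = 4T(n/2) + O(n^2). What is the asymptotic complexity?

Master Theorem for T(n) = 4T(n/2) + O(n^2):

a = 4, b = 2, c = 2
log_b(a) = log_2(4) = 2.0000

Case 2: c = 2 = log_2(4) = 2.0000
T(n) = O(n^2 log n) = O(n^2 log n)

For T(n) = 4T(n/2) + O(n^2): log_2(4) = 2.0000. This is Case 2 of the Master Theorem (c = log_b(a), equal work at all levels), giving O(n^2 log n).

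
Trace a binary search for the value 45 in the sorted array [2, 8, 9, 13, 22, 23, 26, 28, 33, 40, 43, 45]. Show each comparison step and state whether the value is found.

Binary search for 45 in [2, 8, 9, 13, 22, 23, 26, 28, 33, 40, 43, 45]:

lo=0, hi=11, mid=5, arr[mid]=23 -> 23 < 45, search right half
lo=6, hi=11, mid=8, arr[mid]=33 -> 33 < 45, search right half
lo=9, hi=11, mid=10, arr[mid]=43 -> 43 < 45, search right half
lo=11, hi=11, mid=11, arr[mid]=45 -> Found target at index 11!

Binary search finds 45 at index 11 after 4 comparisons. The search repeatedly halves the search space by comparing with the middle element.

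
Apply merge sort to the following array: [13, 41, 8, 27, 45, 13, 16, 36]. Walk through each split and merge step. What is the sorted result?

Merge sort trace:

Split: [13, 41, 8, 27, 45, 13, 16, 36] -> [13, 41, 8, 27] and [45, 13, 16, 36]
  Split: [13, 41, 8, 27] -> [13, 41] and [8, 27]
    Split: [13, 41] -> [13] and [41]
    Merge: [13] + [41] -> [13, 41]
    Split: [8, 27] -> [8] and [27]
    Merge: [8] + [27] -> [8, 27]
  Merge: [13, 41] + [8, 27] -> [8, 13, 27, 41]
  Split: [45, 13, 16, 36] -> [45, 13] and [16, 36]
    Split: [45, 13] -> [45] and [13]
    Merge: [45] + [13] -> [13, 45]
    Split: [16, 36] -> [16] and [36]
    Merge: [16] + [36] -> [16, 36]
  Merge: [13, 45] + [16, 36] -> [13, 16, 36, 45]
Merge: [8, 13, 27, 41] + [13, 16, 36, 45] -> [8, 13, 13, 16, 27, 36, 41, 45]

Final sorted array: [8, 13, 13, 16, 27, 36, 41, 45]

The merge sort proceeds by recursively splitting the array and merging sorted halves.
After all merges, the sorted array is [8, 13, 13, 16, 27, 36, 41, 45].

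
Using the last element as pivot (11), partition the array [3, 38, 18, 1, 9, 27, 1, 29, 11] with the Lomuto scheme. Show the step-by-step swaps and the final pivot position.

Lomuto partition with pivot = 11:

Initial array: [3, 38, 18, 1, 9, 27, 1, 29, 11]

arr[0]=3 <= 11: swap with position 0, array becomes [3, 38, 18, 1, 9, 27, 1, 29, 11]
arr[1]=38 > 11: no swap
arr[2]=18 > 11: no swap
arr[3]=1 <= 11: swap with position 1, array becomes [3, 1, 18, 38, 9, 27, 1, 29, 11]
arr[4]=9 <= 11: swap with position 2, array becomes [3, 1, 9, 38, 18, 27, 1, 29, 11]
arr[5]=27 > 11: no swap
arr[6]=1 <= 11: swap with position 3, array becomes [3, 1, 9, 1, 18, 27, 38, 29, 11]
arr[7]=29 > 11: no swap

Place pivot at position 4: [3, 1, 9, 1, 11, 27, 38, 29, 18]
Pivot position: 4

After partitioning with pivot 11, the array becomes [3, 1, 9, 1, 11, 27, 38, 29, 18]. The pivot is placed at index 4. All elements to the left of the pivot are <= 11, and all elements to the right are > 11.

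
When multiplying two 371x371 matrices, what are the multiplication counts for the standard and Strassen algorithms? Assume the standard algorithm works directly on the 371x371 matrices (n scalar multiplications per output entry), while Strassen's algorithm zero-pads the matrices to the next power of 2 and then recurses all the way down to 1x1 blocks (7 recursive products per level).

Matrix multiplication for 371x371 matrices:

Strassen's algorithm requires power-of-2 dimensions. Pad 371x371 to 512x512 (next power of 2).

Standard algorithm: 371^3 = 51064811 multiplications
Strassen's algorithm: 7^(log2(512)) = 7^9 = 40353607 multiplications
Savings: 51064811 - 40353607 = 10711204 multiplications

Standard: 51064811 multiplications (371^3). Strassen: 40353607 multiplications (7^9, after padding to 512x512). Strassen reduces 8 recursive multiplications to 7 at each level.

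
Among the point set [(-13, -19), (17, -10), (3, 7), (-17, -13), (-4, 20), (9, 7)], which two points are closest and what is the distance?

Computing all pairwise distances among 6 points:

d((-13, -19), (17, -10)) = 31.3209
d((-13, -19), (3, 7)) = 30.5287
d((-13, -19), (-17, -13)) = 7.2111
d((-13, -19), (-4, 20)) = 40.025
d((-13, -19), (9, 7)) = 34.0588
d((17, -10), (3, 7)) = 22.0227
d((17, -10), (-17, -13)) = 34.1321
d((17, -10), (-4, 20)) = 36.6197
d((17, -10), (9, 7)) = 18.7883
d((3, 7), (-17, -13)) = 28.2843
d((3, 7), (-4, 20)) = 14.7648
d((3, 7), (9, 7)) = 6.0 <-- minimum
d((-17, -13), (-4, 20)) = 35.4683
d((-17, -13), (9, 7)) = 32.8024
d((-4, 20), (9, 7)) = 18.3848

Closest pair: (3, 7) and (9, 7) with distance 6.0

The closest pair is (3, 7) and (9, 7) with Euclidean distance 6.0. For 6 points, brute-force pairwise comparison is shown above. For large n, the divide-and-conquer algorithm (sort by x, recurse on halves, check the dividing strip) achieves O(n log n).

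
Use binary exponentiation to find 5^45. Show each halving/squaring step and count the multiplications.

Computing 5^45 by squaring (build up from 5^1; each line after the first costs one multiplication):

5^1 = 5
5^2 = (5^1)^2 = 5^2 = 25
5^4 = (5^2)^2 = 25^2 = 625
5^5 = 5 * 5^4 = 5 * 625 = 3125
5^10 = (5^5)^2 = 3125^2 = 9765625
5^11 = 5 * 5^10 = 5 * 9765625 = 48828125
5^22 = (5^11)^2 = 48828125^2 = 2384185791015625
5^44 = (5^22)^2 = 2384185791015625^2 = 5684341886080801486968994140625
5^45 = 5 * 5^44 = 5 * 5684341886080801486968994140625 = 28421709430404007434844970703125

Result: 28421709430404007434844970703125
Multiplications needed: 8 (8 lines after 5^1)

5^45 = 28421709430404007434844970703125. Using exponentiation by squaring, this requires 8 multiplications. The key idea: if the exponent is even, square the half-power; if odd, multiply by the base once.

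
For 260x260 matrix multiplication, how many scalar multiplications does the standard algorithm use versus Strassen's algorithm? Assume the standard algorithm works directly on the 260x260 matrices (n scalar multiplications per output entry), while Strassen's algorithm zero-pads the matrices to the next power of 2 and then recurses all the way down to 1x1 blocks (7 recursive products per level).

Matrix multiplication for 260x260 matrices:

Strassen's algorithm requires power-of-2 dimensions. Pad 260x260 to 512x512 (next power of 2).

Standard algorithm: 260^3 = 17576000 multiplications
Strassen's algorithm: 7^(log2(512)) = 7^9 = 40353607 multiplications
Difference: 17576000 - 40353607 = -22777607 (Strassen uses MORE here due to padding overhead — for small or just-over-power-of-2 n, padding can outweigh the per-level savings)

Standard: 17576000 multiplications (260^3). Strassen: 40353607 multiplications (7^9, after padding to 512x512). Strassen reduces 8 recursive multiplications to 7 at each level.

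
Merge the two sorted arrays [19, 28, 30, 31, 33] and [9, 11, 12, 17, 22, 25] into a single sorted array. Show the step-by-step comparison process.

Merging process:

Compare 19 vs 9: take 9 from right. Merged: [9]
Compare 19 vs 11: take 11 from right. Merged: [9, 11]
Compare 19 vs 12: take 12 from right. Merged: [9, 11, 12]
Compare 19 vs 17: take 17 from right. Merged: [9, 11, 12, 17]
Compare 19 vs 22: take 19 from left. Merged: [9, 11, 12, 17, 19]
Compare 28 vs 22: take 22 from right. Merged: [9, 11, 12, 17, 19, 22]
Compare 28 vs 25: take 25 from right. Merged: [9, 11, 12, 17, 19, 22, 25]
Append remaining from left: [28, 30, 31, 33]. Merged: [9, 11, 12, 17, 19, 22, 25, 28, 30, 31, 33]

Final merged array: [9, 11, 12, 17, 19, 22, 25, 28, 30, 31, 33]
Total comparisons: 7

The merged array is [9, 11, 12, 17, 19, 22, 25, 28, 30, 31, 33], requiring 7 comparisons. The merge step runs in O(n) time where n is the total number of elements.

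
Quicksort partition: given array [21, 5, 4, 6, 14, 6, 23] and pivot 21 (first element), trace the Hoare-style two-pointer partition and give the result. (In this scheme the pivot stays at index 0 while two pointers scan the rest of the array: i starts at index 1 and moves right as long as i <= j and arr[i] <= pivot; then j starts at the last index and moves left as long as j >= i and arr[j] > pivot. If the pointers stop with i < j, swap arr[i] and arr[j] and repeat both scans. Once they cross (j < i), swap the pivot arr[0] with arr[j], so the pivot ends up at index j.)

Hoare-style two-pointer partition with pivot = 21:

Initial array: [21, 5, 4, 6, 14, 6, 23]

Pointers start at i = 1, j = 6.
i ends at 6, j ends at 5: the pointers have crossed (j < i), so scanning stops.

Swap pivot arr[0] with arr[5] to place pivot at position 5: [6, 5, 4, 6, 14, 21, 23]
Pivot position: 5

After partitioning with pivot 21, the array becomes [6, 5, 4, 6, 14, 21, 23]. The pivot is placed at index 5. All elements to the left of the pivot are <= 21, and all elements to the right are > 21.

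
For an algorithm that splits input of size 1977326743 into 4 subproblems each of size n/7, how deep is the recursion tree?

For divide and conquer with division factor 7:

Problem sizes at each level:
Level 0: 1977326743
Level 1: 282475249
Level 2: 40353607
Level 3: 5764801
Level 4: 823543
Level 5: 117649
Level 6: 16807
Level 7: 2401
Level 8: 343
Level 9: 49
Level 10: 7
Level 11: 1

The root is level 0 and the size-1 base case is level 11 (the tree spans levels 0 through 11, i.e. 12 levels counting the root), so the depth is the number of divisions: log_7(1977326743) = 11

The recursion tree depth is log_7(1977326743) = 11. At each level, the problem size is divided by 7, so it takes 11 divisions to reduce to a base case of size 1. The algorithm makes 4 recursive calls at each level.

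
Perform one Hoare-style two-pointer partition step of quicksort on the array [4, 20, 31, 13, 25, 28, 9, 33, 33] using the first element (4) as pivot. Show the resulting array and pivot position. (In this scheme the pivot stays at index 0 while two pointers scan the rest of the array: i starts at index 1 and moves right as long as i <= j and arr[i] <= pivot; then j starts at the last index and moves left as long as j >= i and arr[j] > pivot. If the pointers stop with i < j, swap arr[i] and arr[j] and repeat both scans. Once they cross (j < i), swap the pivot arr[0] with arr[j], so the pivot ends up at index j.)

Hoare-style two-pointer partition with pivot = 4:

Initial array: [4, 20, 31, 13, 25, 28, 9, 33, 33]

Pointers start at i = 1, j = 8.
i ends at 1, j ends at 0: the pointers have crossed (j < i), so scanning stops.

j = 0, so swapping arr[0] with arr[j] leaves the pivot at position 0: [4, 20, 31, 13, 25, 28, 9, 33, 33]
Pivot position: 0

After partitioning with pivot 4, the array becomes [4, 20, 31, 13, 25, 28, 9, 33, 33]. The pivot is placed at index 0. All elements to the left of the pivot are <= 4, and all elements to the right are > 4.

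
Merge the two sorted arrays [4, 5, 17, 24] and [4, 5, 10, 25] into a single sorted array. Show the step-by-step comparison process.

Merging process:

Compare 4 vs 4: take 4 from left. Merged: [4]
Compare 5 vs 4: take 4 from right. Merged: [4, 4]
Compare 5 vs 5: take 5 from left. Merged: [4, 4, 5]
Compare 17 vs 5: take 5 from right. Merged: [4, 4, 5, 5]
Compare 17 vs 10: take 10 from right. Merged: [4, 4, 5, 5, 10]
Compare 17 vs 25: take 17 from left. Merged: [4, 4, 5, 5, 10, 17]
Compare 24 vs 25: take 24 from left. Merged: [4, 4, 5, 5, 10, 17, 24]
Append remaining from right: [25]. Merged: [4, 4, 5, 5, 10, 17, 24, 25]

Final merged array: [4, 4, 5, 5, 10, 17, 24, 25]
Total comparisons: 7

The merged array is [4, 4, 5, 5, 10, 17, 24, 25], requiring 7 comparisons. The merge step runs in O(n) time where n is the total number of elements.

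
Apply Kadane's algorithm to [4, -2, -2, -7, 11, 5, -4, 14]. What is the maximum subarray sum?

Using Kadane's algorithm on [4, -2, -2, -7, 11, 5, -4, 14]:

Scanning through the array:
Position 1 (value -2): max_ending_here = 2, max_so_far = 4
Position 2 (value -2): max_ending_here = 0, max_so_far = 4
Position 3 (value -7): max_ending_here = -7, max_so_far = 4
Position 4 (value 11): max_ending_here = 11, max_so_far = 11
Position 5 (value 5): max_ending_here = 16, max_so_far = 16
Position 6 (value -4): max_ending_here = 12, max_so_far = 16
Position 7 (value 14): max_ending_here = 26, max_so_far = 26

Maximum subarray: [11, 5, -4, 14]
Maximum sum: 26

The maximum subarray is [11, 5, -4, 14] with sum 26. This subarray runs from index 4 to index 7.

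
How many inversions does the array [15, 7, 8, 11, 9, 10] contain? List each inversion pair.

Finding inversions in [15, 7, 8, 11, 9, 10]:

(0, 1): arr[0]=15 > arr[1]=7
(0, 2): arr[0]=15 > arr[2]=8
(0, 3): arr[0]=15 > arr[3]=11
(0, 4): arr[0]=15 > arr[4]=9
(0, 5): arr[0]=15 > arr[5]=10
(3, 4): arr[3]=11 > arr[4]=9
(3, 5): arr[3]=11 > arr[5]=10

Total inversions: 7

The array has 7 inversion(s): (0,1), (0,2), (0,3), (0,4), (0,5), (3,4), (3,5). Each pair (i,j) satisfies i < j and arr[i] > arr[j].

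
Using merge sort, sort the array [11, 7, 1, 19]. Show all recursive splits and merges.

Merge sort trace:

Split: [11, 7, 1, 19] -> [11, 7] and [1, 19]
  Split: [11, 7] -> [11] and [7]
  Merge: [11] + [7] -> [7, 11]
  Split: [1, 19] -> [1] and [19]
  Merge: [1] + [19] -> [1, 19]
Merge: [7, 11] + [1, 19] -> [1, 7, 11, 19]

Final sorted array: [1, 7, 11, 19]

The merge sort proceeds by recursively splitting the array and merging sorted halves.
After all merges, the sorted array is [1, 7, 11, 19].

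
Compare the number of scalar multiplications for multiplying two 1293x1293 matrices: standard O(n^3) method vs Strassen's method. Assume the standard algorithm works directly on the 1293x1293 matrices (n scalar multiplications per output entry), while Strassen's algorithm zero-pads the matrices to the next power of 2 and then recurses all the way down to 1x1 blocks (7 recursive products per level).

Matrix multiplication for 1293x1293 matrices:

Strassen's algorithm requires power-of-2 dimensions. Pad 1293x1293 to 2048x2048 (next power of 2).

Standard algorithm: 1293^3 = 2161700757 multiplications
Strassen's algorithm: 7^(log2(2048)) = 7^11 = 1977326743 multiplications
Savings: 2161700757 - 1977326743 = 184374014 multiplications

Standard: 2161700757 multiplications (1293^3). Strassen: 1977326743 multiplications (7^11, after padding to 2048x2048). Strassen reduces 8 recursive multiplications to 7 at each level.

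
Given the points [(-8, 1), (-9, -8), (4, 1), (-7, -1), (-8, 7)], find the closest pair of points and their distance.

Computing all pairwise distances among 5 points:

d((-8, 1), (-9, -8)) = 9.0554
d((-8, 1), (4, 1)) = 12.0
d((-8, 1), (-7, -1)) = 2.2361 <-- minimum
d((-8, 1), (-8, 7)) = 6.0
d((-9, -8), (4, 1)) = 15.8114
d((-9, -8), (-7, -1)) = 7.2801
d((-9, -8), (-8, 7)) = 15.0333
d((4, 1), (-7, -1)) = 11.1803
d((4, 1), (-8, 7)) = 13.4164
d((-7, -1), (-8, 7)) = 8.0623

Closest pair: (-8, 1) and (-7, -1) with distance 2.2361

The closest pair is (-8, 1) and (-7, -1) with Euclidean distance 2.2361. For 5 points, brute-force pairwise comparison is shown above. For large n, the divide-and-conquer algorithm (sort by x, recurse on halves, check the dividing strip) achieves O(n log n).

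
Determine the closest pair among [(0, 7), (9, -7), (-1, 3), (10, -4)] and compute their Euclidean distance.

Computing all pairwise distances among 4 points:

d((0, 7), (9, -7)) = 16.6433
d((0, 7), (-1, 3)) = 4.1231
d((0, 7), (10, -4)) = 14.8661
d((9, -7), (-1, 3)) = 14.1421
d((9, -7), (10, -4)) = 3.1623 <-- minimum
d((-1, 3), (10, -4)) = 13.0384

Closest pair: (9, -7) and (10, -4) with distance 3.1623

The closest pair is (9, -7) and (10, -4) with Euclidean distance 3.1623. For 4 points, brute-force pairwise comparison is shown above. For large n, the divide-and-conquer algorithm (sort by x, recurse on halves, check the dividing strip) achieves O(n log n).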